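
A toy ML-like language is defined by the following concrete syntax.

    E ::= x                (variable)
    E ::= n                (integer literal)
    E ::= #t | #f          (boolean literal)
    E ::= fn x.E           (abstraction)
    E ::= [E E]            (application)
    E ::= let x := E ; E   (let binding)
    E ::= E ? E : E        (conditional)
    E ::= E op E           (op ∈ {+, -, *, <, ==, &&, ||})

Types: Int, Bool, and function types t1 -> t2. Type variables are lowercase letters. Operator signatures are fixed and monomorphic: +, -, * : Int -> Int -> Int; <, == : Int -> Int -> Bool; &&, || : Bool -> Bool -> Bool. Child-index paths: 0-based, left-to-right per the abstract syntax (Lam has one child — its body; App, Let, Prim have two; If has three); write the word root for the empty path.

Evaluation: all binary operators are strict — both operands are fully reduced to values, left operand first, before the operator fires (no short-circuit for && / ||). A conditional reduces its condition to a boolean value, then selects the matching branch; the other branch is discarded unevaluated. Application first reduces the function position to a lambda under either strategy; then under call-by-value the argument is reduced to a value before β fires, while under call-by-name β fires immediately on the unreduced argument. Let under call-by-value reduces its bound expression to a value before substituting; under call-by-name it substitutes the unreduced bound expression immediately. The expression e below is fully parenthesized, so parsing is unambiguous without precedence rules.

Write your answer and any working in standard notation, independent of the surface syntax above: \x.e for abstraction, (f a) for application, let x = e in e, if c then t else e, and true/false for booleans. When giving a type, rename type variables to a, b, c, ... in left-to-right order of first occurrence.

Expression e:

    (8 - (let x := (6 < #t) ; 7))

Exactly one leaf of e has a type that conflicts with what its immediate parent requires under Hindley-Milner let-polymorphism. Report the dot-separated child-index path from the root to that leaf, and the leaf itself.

Answer: 1.0.1 : true

Derivation:
  unify Int ~ Int
  unify Int ~ Int
  unify Bool ~ Int
  FAIL: mismatch Bool ~ Int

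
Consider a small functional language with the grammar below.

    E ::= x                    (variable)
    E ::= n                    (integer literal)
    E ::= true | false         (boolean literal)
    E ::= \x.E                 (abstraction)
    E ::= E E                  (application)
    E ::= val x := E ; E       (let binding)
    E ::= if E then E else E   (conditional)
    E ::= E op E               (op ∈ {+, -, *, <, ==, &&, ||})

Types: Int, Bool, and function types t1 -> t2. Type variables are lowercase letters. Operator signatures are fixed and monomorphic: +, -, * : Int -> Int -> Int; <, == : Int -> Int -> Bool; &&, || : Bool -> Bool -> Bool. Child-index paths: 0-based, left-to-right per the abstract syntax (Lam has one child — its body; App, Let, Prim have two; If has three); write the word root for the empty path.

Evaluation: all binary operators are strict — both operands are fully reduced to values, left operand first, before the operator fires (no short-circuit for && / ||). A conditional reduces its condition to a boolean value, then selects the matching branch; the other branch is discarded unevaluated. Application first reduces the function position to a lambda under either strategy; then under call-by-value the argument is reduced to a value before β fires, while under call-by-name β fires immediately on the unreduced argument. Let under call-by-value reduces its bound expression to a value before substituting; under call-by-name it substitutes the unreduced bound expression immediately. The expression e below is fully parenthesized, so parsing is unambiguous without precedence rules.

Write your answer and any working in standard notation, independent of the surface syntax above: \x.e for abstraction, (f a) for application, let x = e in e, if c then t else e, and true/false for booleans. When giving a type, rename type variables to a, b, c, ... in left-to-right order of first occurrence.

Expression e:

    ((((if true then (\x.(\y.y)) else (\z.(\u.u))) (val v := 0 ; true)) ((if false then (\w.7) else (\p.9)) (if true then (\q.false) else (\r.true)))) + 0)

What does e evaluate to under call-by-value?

Answer: 9

Trace:
step 0: ((((if true then (\x.(\y.y)) else (\z.(\u.u))) (let v = 0 in true)) ((if false then (\w.7) else (\p.9)) (if true then (\q.false) else (\r.true)))) + 0)
step 1: [if@0.0.0] ((((\x.(\y.y)) (let v = 0 in true)) ((if false then (\w.7) else (\p.9)) (if true then (\q.false) else (\r.true)))) + 0)
step 2: [let@0.0.1] ((((\x.(\y.y)) true) ((if false then (\w.7) else (\p.9)) (if true then (\q.false) else (\r.true)))) + 0)
step 3: [beta@0.0] (((\y.y) ((if false then (\w.7) else (\p.9)) (if true then (\q.false) else (\r.true)))) + 0)
step 4: [if@0.1.0] (((\y.y) ((\p.9) (if true then (\q.false) else (\r.true)))) + 0)
step 5: [if@0.1.1] (((\y.y) ((\p.9) (\q.false))) + 0)
step 6: [beta@0.1] (((\y.y) 9) + 0)
step 7: [beta@0] (9 + 0)
step 8: [delta@root] 9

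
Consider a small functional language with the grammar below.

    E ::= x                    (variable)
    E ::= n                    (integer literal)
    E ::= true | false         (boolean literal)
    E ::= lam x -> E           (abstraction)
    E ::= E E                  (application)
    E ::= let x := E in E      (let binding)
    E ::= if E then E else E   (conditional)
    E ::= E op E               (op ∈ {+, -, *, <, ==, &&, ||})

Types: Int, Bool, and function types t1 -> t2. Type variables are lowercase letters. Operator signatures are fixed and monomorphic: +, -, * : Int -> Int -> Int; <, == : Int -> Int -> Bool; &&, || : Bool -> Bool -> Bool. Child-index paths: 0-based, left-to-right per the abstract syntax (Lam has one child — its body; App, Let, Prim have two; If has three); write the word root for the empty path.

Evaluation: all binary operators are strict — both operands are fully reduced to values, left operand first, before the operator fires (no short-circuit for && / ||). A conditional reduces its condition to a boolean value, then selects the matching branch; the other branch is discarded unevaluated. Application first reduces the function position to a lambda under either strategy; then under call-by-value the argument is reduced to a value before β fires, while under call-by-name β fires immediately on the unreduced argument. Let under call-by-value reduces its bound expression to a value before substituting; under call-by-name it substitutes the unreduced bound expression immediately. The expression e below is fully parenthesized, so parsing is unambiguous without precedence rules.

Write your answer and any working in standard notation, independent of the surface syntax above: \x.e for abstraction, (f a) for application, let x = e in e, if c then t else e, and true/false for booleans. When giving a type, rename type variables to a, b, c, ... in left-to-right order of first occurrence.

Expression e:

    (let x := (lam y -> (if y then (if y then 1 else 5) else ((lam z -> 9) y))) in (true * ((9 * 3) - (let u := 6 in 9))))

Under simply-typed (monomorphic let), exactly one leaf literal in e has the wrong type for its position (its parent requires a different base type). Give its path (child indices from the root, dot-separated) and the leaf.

Derivation:
y : a
  unify a ~ Bool
y : Bool
  unify Bool ~ Bool
  unify Int ~ Int
\z._ : b -> Int
y : Bool
  unify b -> Int ~ Bool -> c
  unify b ~ Bool
  unify Int ~ c
_ _ : Int
  unify Int ~ Int
\y._ : Bool -> Int
let x : Bool -> Int
  unify Bool ~ Int
  FAIL: mismatch Bool ~ Int

Answer: 1.0 : true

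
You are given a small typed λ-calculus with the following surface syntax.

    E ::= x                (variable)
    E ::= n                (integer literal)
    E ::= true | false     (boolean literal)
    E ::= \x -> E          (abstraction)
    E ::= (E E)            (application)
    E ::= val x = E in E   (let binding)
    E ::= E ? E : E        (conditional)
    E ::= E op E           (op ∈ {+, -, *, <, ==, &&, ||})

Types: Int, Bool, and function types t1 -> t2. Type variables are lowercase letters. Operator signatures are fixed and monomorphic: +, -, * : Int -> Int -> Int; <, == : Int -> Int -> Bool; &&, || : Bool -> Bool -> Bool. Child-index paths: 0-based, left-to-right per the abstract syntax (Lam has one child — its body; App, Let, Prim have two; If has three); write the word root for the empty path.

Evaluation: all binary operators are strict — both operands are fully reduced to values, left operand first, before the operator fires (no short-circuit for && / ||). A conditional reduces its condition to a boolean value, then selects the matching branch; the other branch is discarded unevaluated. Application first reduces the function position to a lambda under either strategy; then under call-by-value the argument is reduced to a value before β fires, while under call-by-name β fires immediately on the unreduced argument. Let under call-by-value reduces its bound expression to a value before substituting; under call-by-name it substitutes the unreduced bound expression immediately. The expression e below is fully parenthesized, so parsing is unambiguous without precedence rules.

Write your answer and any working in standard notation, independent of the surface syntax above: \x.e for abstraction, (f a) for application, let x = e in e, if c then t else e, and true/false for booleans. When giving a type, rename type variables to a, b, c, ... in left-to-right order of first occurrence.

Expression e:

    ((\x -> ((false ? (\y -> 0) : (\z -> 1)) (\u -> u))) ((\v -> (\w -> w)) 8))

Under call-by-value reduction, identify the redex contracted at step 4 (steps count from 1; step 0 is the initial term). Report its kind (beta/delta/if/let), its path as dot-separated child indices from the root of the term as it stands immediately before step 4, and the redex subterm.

Trace:
step 0: ((\x.((if false then (\y.0) else (\z.1)) (\u.u))) ((\v.(\w.w)) 8))
step 1: [beta@1] ((\x.((if false then (\y.0) else (\z.1)) (\u.u))) (\w.w))
step 2: [beta@root] ((if false then (\y.0) else (\z.1)) (\u.u))
step 3: [if@0] ((\z.1) (\u.u))
step 4: [beta@root] 1

Answer: beta at root : ((\z.1) (\u.u))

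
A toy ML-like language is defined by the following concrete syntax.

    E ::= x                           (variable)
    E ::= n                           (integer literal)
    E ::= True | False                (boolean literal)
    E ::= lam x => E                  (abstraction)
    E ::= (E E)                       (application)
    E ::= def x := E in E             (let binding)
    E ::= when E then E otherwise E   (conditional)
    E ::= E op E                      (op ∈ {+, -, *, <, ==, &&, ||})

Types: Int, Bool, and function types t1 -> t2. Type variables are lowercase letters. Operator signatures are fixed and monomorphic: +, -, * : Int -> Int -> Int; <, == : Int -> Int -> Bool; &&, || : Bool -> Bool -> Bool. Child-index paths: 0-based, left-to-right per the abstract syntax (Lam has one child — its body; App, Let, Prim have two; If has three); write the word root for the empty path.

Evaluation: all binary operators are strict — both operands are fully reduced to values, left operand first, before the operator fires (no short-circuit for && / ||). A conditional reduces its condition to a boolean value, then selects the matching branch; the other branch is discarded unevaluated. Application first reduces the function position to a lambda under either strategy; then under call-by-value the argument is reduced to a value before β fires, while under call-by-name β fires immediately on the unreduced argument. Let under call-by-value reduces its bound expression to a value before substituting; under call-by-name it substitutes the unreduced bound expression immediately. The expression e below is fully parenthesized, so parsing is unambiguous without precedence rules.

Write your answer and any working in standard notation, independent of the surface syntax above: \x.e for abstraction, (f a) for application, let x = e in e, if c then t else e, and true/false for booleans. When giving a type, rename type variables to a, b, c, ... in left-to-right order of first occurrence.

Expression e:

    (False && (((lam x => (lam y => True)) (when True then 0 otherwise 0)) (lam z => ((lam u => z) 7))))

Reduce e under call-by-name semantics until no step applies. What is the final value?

Answer: false

Working:
step 0: (false && (((\x.(\y.true)) (if true then 0 else 0)) (\z.((\u.z) 7))))
step 1: [beta@1.0] (false && ((\y.true) (\z.((\u.z) 7))))
step 2: [beta@1] (false && true)
step 3: [delta@root] false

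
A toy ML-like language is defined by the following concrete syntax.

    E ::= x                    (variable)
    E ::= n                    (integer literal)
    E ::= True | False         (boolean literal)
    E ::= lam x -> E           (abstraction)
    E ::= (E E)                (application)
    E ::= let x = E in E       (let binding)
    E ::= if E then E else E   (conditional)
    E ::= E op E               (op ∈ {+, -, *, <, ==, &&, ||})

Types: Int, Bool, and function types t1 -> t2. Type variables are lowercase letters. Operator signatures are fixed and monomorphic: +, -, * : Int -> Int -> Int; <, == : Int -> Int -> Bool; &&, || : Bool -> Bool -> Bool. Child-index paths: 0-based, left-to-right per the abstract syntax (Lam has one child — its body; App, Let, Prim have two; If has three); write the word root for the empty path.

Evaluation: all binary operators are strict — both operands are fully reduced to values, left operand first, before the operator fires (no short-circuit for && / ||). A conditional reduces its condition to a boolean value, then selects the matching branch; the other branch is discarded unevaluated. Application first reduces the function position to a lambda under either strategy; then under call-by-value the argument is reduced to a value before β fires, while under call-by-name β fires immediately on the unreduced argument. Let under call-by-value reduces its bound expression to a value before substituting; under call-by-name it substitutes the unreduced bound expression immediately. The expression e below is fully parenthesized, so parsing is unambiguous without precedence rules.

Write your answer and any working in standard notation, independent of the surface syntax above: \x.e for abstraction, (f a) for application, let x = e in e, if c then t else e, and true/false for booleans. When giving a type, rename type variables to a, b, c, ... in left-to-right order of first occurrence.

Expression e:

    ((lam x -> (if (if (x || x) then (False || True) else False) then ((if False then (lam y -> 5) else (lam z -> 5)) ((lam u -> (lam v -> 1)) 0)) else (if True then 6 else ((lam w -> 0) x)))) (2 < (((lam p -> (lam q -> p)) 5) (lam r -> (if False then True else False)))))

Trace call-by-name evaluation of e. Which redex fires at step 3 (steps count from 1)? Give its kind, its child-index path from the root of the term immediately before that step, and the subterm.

Working:
step 0: ((\x.(if (if (x || x) then (false || true) else false) then ((if false then (\y.5) else (\z.5)) ((\u.(\v.1)) 0)) else (if true then 6 else ((\w.0) x)))) (2 < (((\p.(\q.p)) 5) (\r.(if false then true else false)))))
step 1: [beta@root] (if (if ((2 < (((\p.(\q.p)) 5) (\r.(if false then true else false)))) || (2 < (((\p.(\q.p)) 5) (\r.(if false then true else false))))) then (false || true) else false) then ((if false then (\y.5) else (\z.5)) ((\u.(\v.1)) 0)) else (if true then 6 else ((\w.0) (2 < (((\p.(\q.p)) 5) (\r.(if false then true else false)))))))
step 2: [beta@0.0.0.1.0] (if (if ((2 < ((\q.5) (\r.(if false then true else false)))) || (2 < (((\p.(\q.p)) 5) (\r.(if false then true else false))))) then (false || true) else false) then ((if false then (\y.5) else (\z.5)) ((\u.(\v.1)) 0)) else (if true then 6 else ((\w.0) (2 < (((\p.(\q.p)) 5) (\r.(if false then true else false)))))))
step 3: [beta@0.0.0.1] (if (if ((2 < 5) || (2 < (((\p.(\q.p)) 5) (\r.(if false then true else false))))) then (false || true) else false) then ((if false then (\y.5) else (\z.5)) ((\u.(\v.1)) 0)) else (if true then 6 else ((\w.0) (2 < (((\p.(\q.p)) 5) (\r.(if false then true else false)))))))

Answer: beta at 0.0.0.1 : ((\q.5) (\r.(if false then true else false)))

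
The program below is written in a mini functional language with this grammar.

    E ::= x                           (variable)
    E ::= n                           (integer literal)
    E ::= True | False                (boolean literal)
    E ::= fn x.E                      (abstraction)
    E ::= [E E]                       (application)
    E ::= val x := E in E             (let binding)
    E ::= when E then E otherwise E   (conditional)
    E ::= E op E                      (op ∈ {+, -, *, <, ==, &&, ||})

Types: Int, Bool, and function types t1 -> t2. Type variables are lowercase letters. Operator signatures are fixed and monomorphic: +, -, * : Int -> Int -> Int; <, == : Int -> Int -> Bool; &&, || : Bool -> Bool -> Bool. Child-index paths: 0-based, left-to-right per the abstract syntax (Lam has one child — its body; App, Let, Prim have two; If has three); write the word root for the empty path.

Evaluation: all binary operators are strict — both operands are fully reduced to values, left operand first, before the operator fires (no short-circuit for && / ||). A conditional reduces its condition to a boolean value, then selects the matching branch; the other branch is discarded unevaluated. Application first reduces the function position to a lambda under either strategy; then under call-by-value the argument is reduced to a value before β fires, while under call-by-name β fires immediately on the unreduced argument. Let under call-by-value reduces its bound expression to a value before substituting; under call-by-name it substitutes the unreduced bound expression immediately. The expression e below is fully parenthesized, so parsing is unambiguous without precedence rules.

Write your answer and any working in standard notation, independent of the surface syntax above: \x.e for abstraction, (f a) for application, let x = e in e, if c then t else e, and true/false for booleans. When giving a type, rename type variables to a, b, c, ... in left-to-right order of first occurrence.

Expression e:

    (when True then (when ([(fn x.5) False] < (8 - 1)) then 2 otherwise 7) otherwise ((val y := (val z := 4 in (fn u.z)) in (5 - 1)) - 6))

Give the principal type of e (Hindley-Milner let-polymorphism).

Working:
  unify Bool ~ Bool
\x._ : a -> Int
  unify a -> Int ~ Bool -> b
  unify a ~ Bool
  unify Int ~ b
_ _ : Int
  unify Int ~ Int
  unify Int ~ Int
  unify Int ~ Int
  unify Int ~ Int
  unify Bool ~ Bool
  unify Int ~ Int
let z : Int
z : Int
\u._ : c -> Int
let y : forall. c -> Int
  unify Int ~ Int
  unify Int ~ Int
  unify Int ~ Int
  unify Int ~ Int
  unify Int ~ Int

Answer: Int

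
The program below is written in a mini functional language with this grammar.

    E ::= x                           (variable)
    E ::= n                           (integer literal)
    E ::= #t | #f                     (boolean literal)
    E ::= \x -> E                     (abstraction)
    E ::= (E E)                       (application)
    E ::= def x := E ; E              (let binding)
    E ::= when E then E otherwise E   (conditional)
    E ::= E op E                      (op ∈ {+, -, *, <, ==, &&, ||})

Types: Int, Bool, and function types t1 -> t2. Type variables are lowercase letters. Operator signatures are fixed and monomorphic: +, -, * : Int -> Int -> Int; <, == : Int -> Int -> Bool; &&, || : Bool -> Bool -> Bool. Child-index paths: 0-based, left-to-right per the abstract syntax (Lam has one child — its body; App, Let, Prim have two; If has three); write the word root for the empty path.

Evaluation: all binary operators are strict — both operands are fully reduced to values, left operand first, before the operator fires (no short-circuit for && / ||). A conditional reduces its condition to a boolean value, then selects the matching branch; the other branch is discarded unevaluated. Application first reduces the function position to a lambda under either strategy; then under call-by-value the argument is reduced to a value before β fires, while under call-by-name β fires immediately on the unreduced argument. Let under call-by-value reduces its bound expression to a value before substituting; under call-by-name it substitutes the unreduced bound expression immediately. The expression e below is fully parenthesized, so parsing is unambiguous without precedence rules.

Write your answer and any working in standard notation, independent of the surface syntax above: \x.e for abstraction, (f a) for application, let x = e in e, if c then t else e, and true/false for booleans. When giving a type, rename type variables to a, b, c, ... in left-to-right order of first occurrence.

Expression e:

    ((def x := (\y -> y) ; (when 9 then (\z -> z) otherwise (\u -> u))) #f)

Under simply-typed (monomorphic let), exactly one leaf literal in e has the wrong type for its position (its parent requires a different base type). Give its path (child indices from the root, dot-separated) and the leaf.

Trace:
y : a
\y._ : a -> a
let x : a -> a
  unify Int ~ Bool
  FAIL: mismatch Int ~ Bool

Answer: 0.1.0 : 9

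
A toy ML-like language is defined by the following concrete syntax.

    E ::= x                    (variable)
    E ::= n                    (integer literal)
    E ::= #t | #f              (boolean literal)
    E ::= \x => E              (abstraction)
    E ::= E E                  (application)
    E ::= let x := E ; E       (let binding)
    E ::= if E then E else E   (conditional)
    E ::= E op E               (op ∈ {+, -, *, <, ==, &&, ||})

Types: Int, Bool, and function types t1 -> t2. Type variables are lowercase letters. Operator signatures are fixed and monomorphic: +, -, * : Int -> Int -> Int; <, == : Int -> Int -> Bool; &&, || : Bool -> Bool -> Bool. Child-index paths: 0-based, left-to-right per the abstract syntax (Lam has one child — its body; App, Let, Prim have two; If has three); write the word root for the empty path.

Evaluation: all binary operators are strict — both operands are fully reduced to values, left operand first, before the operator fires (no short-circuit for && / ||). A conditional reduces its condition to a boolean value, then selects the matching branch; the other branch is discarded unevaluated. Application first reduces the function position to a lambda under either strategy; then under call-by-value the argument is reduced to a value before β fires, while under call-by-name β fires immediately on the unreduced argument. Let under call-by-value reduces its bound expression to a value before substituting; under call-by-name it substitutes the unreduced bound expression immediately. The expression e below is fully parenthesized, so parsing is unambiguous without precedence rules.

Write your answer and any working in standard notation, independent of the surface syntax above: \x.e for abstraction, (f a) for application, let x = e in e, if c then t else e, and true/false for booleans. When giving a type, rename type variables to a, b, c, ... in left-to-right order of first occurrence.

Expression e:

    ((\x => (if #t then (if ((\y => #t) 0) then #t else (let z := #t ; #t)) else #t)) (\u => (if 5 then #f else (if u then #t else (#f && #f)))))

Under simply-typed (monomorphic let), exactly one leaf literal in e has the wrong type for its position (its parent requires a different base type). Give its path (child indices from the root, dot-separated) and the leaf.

Answer: 1.0.0 : 5

Trace:
  unify Bool ~ Bool
\y._ : b -> Bool
  unify b -> Bool ~ Int -> c
  unify b ~ Int
  unify Bool ~ c
_ _ : Bool
  unify Bool ~ Bool
let z : Bool
  unify Bool ~ Bool
  unify Bool ~ Bool
\x._ : a -> Bool
  unify Int ~ Bool
  FAIL: mismatch Int ~ Bool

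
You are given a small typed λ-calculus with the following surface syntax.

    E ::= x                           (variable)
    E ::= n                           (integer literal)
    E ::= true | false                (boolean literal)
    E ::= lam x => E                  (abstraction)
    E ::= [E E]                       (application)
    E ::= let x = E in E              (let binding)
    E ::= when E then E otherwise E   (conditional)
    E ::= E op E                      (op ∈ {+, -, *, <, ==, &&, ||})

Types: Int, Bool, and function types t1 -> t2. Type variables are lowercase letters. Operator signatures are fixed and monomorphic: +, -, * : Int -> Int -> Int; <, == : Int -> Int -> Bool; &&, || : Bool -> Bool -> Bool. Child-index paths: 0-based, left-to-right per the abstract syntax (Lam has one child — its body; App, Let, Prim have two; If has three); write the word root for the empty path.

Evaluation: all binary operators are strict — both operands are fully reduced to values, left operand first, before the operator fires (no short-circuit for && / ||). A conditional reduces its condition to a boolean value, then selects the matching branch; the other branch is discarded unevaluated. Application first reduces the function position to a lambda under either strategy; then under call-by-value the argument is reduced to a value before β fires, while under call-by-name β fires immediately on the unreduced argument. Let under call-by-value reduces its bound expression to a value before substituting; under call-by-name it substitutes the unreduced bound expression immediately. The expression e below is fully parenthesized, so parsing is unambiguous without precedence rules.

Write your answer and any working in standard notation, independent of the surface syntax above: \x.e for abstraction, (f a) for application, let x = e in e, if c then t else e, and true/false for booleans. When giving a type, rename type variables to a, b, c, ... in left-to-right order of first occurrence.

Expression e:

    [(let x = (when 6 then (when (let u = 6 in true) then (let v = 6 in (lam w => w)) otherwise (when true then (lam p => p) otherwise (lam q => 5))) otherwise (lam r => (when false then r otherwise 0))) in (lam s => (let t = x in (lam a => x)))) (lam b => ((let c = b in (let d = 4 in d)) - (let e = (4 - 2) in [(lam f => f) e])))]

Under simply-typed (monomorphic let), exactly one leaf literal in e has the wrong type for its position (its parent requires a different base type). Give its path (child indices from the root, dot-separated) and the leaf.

Working:
  unify Int ~ Bool
  FAIL: mismatch Int ~ Bool

Answer: 0.0.0 : 6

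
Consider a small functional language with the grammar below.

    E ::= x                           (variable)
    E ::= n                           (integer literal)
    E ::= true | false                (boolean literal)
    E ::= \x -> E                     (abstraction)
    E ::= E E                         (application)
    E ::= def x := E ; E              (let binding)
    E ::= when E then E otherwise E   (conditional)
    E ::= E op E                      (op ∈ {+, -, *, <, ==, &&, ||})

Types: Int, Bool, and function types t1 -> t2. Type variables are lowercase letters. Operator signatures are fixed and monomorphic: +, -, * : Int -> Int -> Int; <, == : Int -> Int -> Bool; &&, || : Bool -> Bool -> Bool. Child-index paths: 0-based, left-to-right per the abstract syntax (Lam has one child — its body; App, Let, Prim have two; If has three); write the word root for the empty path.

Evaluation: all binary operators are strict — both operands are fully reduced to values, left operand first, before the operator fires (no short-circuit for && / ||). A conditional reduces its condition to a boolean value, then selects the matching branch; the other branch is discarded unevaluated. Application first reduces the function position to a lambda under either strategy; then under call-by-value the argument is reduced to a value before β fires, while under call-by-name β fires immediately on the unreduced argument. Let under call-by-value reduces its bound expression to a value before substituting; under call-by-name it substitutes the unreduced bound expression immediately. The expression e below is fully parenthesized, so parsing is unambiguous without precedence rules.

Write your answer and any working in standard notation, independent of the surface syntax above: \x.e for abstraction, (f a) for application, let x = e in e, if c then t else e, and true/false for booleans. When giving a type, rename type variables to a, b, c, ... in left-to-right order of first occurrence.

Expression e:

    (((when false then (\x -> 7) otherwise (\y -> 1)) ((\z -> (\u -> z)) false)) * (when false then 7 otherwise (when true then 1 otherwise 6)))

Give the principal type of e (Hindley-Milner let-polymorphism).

Answer: Int

Trace:
  unify Bool ~ Bool
\x._ : a -> Int
\y._ : b -> Int
  unify a -> Int ~ b -> Int
  unify a ~ b
  unify Int ~ Int
z : c
\u._ : d -> c
\z._ : c -> d -> c
  unify c -> d -> c ~ Bool -> e
  unify c ~ Bool
  unify d -> Bool ~ e
_ _ : d -> Bool
  unify b -> Int ~ (d -> Bool) -> f
  unify b ~ d -> Bool
  unify Int ~ f
_ _ : Int
  unify Int ~ Int
  unify Bool ~ Bool
  unify Bool ~ Bool
  unify Int ~ Int
  unify Int ~ Int
  unify Int ~ Int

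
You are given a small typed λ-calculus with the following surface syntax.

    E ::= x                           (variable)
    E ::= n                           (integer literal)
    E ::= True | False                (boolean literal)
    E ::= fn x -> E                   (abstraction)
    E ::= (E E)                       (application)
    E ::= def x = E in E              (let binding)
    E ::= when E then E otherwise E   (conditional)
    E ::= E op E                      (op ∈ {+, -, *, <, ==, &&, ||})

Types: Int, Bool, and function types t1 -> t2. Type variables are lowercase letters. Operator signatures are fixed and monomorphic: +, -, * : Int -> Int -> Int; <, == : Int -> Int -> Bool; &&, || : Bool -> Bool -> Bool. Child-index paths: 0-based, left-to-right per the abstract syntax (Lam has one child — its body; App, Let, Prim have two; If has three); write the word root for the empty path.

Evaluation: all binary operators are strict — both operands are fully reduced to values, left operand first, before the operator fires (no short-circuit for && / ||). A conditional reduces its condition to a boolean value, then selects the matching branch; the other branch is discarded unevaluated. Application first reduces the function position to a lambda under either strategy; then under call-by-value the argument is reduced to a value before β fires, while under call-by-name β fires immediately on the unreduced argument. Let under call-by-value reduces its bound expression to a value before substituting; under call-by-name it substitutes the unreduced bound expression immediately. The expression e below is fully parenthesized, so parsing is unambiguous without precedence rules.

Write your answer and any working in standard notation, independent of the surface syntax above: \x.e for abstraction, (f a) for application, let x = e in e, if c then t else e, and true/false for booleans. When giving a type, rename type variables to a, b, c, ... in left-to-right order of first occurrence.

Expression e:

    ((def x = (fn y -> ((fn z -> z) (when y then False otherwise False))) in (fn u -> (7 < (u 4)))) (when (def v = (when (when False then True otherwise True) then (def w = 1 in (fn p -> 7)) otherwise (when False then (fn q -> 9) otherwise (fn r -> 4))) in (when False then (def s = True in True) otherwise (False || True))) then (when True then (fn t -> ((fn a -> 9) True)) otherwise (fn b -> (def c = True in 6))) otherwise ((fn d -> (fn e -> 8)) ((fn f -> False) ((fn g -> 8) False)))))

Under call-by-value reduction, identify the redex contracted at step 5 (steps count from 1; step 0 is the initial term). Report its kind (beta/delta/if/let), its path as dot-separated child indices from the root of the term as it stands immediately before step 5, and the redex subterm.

Answer: let at 1.0 : (let v = (\p.7) in (if false then (let s = true in true) else (false || true)))

Working:
step 0: ((let x = (\y.((\z.z) (if y then false else false))) in (\u.(7 < (u 4)))) (if (let v = (if (if false then true else true) then (let w = 1 in (\p.7)) else (if false then (\q.9) else (\r.4))) in (if false then (let s = true in true) else (false || true))) then (if true then (\t.((\a.9) true)) else (\b.(let c = true in 6))) else ((\d.(\e.8)) ((\f.false) ((\g.8) false)))))
step 1: [let@0] ((\u.(7 < (u 4))) (if (let v = (if (if false then true else true) then (let w = 1 in (\p.7)) else (if false then (\q.9) else (\r.4))) in (if false then (let s = true in true) else (false || true))) then (if true then (\t.((\a.9) true)) else (\b.(let c = true in 6))) else ((\d.(\e.8)) ((\f.false) ((\g.8) false)))))
step 2: [if@1.0.0.0] ((\u.(7 < (u 4))) (if (let v = (if true then (let w = 1 in (\p.7)) else (if false then (\q.9) else (\r.4))) in (if false then (let s = true in true) else (false || true))) then (if true then (\t.((\a.9) true)) else (\b.(let c = true in 6))) else ((\d.(\e.8)) ((\f.false) ((\g.8) false)))))
step 3: [if@1.0.0] ((\u.(7 < (u 4))) (if (let v = (let w = 1 in (\p.7)) in (if false then (let s = true in true) else (false || true))) then (if true then (\t.((\a.9) true)) else (\b.(let c = true in 6))) else ((\d.(\e.8)) ((\f.false) ((\g.8) false)))))
step 4: [let@1.0.0] ((\u.(7 < (u 4))) (if (let v = (\p.7) in (if false then (let s = true in true) else (false || true))) then (if true then (\t.((\a.9) true)) else (\b.(let c = true in 6))) else ((\d.(\e.8)) ((\f.false) ((\g.8) false)))))
step 5: [let@1.0] ((\u.(7 < (u 4))) (if (if false then (let s = true in true) else (false || true)) then (if true then (\t.((\a.9) true)) else (\b.(let c = true in 6))) else ((\d.(\e.8)) ((\f.false) ((\g.8) false)))))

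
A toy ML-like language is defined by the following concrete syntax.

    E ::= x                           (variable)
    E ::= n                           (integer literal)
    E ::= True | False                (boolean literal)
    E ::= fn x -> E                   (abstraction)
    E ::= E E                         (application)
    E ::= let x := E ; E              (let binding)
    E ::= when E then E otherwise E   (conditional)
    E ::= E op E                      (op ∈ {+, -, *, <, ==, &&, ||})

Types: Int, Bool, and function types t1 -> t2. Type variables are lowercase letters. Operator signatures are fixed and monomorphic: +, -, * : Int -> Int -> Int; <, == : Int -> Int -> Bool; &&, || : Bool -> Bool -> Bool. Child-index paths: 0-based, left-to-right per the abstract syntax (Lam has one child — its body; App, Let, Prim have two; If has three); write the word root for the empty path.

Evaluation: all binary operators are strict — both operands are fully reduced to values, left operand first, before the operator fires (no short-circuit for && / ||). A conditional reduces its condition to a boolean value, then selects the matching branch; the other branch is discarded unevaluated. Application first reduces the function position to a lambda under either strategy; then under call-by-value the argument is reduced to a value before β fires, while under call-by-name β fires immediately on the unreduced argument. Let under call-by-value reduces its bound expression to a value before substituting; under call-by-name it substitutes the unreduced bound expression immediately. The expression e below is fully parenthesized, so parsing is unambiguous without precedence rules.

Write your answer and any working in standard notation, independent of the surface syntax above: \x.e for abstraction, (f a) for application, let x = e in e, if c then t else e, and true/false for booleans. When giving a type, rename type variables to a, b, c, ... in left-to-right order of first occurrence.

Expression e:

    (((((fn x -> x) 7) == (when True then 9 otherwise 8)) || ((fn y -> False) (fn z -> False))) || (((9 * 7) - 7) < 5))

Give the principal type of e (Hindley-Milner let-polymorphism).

Answer: Bool

Derivation:
x : a
\x._ : a -> a
  unify a -> a ~ Int -> b
  unify a ~ Int
  unify Int ~ b
_ _ : Int
  unify Int ~ Int
  unify Bool ~ Bool
  unify Int ~ Int
  unify Int ~ Int
  unify Bool ~ Bool
\y._ : c -> Bool
\z._ : d -> Bool
  unify c -> Bool ~ (d -> Bool) -> e
  unify c ~ d -> Bool
  unify Bool ~ e
_ _ : Bool
  unify Bool ~ Bool
  unify Bool ~ Bool
  unify Int ~ Int
  unify Int ~ Int
  unify Int ~ Int
  unify Int ~ Int
  unify Int ~ Int
  unify Int ~ Int
  unify Bool ~ Bool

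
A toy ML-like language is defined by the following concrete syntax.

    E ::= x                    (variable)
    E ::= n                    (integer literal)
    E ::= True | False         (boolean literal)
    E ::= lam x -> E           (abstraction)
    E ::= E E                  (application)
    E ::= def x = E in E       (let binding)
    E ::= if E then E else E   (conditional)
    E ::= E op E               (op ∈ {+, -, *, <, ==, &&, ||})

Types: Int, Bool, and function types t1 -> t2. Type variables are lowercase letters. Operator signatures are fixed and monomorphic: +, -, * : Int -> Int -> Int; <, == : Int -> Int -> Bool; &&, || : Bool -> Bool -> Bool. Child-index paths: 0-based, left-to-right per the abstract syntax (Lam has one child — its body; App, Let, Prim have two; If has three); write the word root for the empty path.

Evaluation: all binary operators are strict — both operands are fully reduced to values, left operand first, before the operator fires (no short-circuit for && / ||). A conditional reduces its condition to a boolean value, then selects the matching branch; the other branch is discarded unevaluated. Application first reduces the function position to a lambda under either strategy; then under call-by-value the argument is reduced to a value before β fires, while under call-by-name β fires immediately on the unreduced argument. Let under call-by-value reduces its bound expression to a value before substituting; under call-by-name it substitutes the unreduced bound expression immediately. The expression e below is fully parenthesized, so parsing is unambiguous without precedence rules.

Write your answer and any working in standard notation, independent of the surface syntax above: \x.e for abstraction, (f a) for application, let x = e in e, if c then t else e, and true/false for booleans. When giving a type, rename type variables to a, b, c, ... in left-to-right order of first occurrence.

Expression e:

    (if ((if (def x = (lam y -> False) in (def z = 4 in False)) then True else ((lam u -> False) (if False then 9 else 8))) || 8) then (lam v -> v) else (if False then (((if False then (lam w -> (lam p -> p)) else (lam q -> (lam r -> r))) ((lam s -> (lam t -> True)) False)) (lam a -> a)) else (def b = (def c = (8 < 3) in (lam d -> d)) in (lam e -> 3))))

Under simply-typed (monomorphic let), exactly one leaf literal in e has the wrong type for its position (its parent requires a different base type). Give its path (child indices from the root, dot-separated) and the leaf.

Answer: 0.1 : 8

Trace:
\y._ : a -> Bool
let x : a -> Bool
let z : Int
  unify Bool ~ Bool
\u._ : b -> Bool
  unify Bool ~ Bool
  unify Int ~ Int
  unify b -> Bool ~ Int -> c
  unify b ~ Int
  unify Bool ~ c
_ _ : Bool
  unify Bool ~ Bool
  unify Bool ~ Bool
  unify Int ~ Bool
  FAIL: mismatch Int ~ Bool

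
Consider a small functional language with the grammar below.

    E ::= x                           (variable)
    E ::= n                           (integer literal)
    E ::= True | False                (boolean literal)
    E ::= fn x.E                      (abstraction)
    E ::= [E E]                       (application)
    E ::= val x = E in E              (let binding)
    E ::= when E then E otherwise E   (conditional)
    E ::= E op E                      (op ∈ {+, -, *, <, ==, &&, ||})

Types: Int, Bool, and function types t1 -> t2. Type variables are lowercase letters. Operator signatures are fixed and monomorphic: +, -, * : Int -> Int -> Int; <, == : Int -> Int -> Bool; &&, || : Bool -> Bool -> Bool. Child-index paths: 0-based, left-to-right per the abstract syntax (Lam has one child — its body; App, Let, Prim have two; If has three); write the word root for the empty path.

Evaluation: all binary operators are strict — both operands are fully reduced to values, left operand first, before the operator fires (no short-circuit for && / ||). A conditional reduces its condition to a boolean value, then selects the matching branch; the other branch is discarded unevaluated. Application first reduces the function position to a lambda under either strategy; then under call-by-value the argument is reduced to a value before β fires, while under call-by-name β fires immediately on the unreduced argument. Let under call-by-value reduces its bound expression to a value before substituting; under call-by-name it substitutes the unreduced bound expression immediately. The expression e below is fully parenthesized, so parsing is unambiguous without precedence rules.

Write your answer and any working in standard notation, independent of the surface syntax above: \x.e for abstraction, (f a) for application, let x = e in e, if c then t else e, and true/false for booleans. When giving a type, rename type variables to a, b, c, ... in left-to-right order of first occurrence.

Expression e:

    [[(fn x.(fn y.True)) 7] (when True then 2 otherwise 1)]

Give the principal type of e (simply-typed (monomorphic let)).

Working:
\y._ : b -> Bool
\x._ : a -> b -> Bool
  unify a -> b -> Bool ~ Int -> c
  unify a ~ Int
  unify b -> Bool ~ c
_ _ : b -> Bool
  unify Bool ~ Bool
  unify Int ~ Int
  unify b -> Bool ~ Int -> d
  unify b ~ Int
  unify Bool ~ d
_ _ : Bool

Answer: Bool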